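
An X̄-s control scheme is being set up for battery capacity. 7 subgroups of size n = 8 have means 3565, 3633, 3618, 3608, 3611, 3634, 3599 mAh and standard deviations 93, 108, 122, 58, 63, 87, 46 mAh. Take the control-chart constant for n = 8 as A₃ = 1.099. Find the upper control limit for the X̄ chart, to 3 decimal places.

X̄̄ = (3565 + 3633 + 3618 + 3608 + 3611 + 3634 + 3599) / 7 = 3609.7143
s̄ = (93 + 108 + 122 + 58 + 63 + 87 + 46) / 7 = 82.4286
UCL = X̄̄ + A₃·s̄ = 3609.7143 + 1.099 × 82.4286 = 3700.3033

3700.303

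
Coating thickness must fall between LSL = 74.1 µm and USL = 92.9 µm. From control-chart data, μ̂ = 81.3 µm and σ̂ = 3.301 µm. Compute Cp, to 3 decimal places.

0.949

Cp = (USL − LSL) / (6σ̂) = (92.9 − 74.1) / (6 × 3.301) = 18.8000 / 19.8060 = 0.9492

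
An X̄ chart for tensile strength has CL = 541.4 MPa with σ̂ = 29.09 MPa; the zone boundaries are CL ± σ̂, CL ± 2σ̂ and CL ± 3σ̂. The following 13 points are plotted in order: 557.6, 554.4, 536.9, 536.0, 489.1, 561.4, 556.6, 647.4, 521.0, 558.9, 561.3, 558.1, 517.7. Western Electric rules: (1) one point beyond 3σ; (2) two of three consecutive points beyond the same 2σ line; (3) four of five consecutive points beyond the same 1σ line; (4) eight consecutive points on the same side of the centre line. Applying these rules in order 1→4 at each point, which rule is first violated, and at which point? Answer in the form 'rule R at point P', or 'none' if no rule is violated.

rule 1 at point 8

Zone of each point (C = within 1σ̂, B = 1σ̂–2σ̂, A = 2σ̂–3σ̂, * = beyond 3σ̂; sign = side of CL): 1:+C, 2:+C, 3:-C, 4:-C, 5:-B, 6:+C, 7:+C, 8:+*, 9:-C, 10:+C, 11:+C, 12:+C, 13:-C
Rule 1 (one point beyond the 3σ limits) is satisfied at point 8.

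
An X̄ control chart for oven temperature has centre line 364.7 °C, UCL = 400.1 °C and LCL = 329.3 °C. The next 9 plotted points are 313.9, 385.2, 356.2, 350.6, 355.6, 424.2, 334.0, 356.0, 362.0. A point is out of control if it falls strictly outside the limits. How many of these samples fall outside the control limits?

Compare each point to [329.3, 400.1]: sample 1 = 313.9 < LCL; sample 6 = 424.2 > UCL.

2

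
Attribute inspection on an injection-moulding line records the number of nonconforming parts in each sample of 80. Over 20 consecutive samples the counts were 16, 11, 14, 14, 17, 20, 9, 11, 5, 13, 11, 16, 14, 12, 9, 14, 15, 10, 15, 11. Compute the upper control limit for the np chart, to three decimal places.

22.703

p̄ = Σdᵢ / (k·n) = 257 / (20 × 80) = 0.16062
UCL = np̄ + 3·√(np̄(1−p̄)) = 12.8500 + 3 × √(12.8500×0.83937) = 12.8500 + 3 × 3.2842 = 22.7026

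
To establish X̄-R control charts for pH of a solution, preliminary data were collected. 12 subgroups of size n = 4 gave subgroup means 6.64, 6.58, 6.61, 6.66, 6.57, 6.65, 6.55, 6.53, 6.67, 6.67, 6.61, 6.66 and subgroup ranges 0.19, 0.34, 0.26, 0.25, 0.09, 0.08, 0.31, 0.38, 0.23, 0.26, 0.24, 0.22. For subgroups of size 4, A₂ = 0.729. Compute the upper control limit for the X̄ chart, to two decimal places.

6.79

X̄̄ = (6.64 + 6.58 + 6.61 + 6.66 + 6.57 + 6.65 + 6.55 + 6.53 + 6.67 + 6.67 + 6.61 + 6.66) / 12 = 79.4000 / 12 = 6.6167
R̄ = (0.19 + 0.34 + 0.26 + 0.25 + 0.09 + 0.08 + 0.31 + 0.38 + 0.23 + 0.26 + 0.24 + 0.22) / 12 = 2.8500 / 12 = 0.2375
UCL = X̄̄ + A₂·R̄ = 6.6167 + 0.729 × 0.2375 = 6.7898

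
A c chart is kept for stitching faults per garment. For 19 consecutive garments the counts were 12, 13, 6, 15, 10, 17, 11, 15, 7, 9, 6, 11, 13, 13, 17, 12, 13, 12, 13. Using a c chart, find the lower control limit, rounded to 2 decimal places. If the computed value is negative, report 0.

c̄ = (12 + 13 + 6 + 15 + 10 + 17 + 11 + 15 + 7 + 9 + 6 + 11 + 13 + 13 + 17 + 12 + 13 + 12 + 13) / 19 = 225 / 19 = 11.8421
LCL = c̄ − 3√c̄ = 11.8421 − 3 × 3.4412 = 1.5184

1.52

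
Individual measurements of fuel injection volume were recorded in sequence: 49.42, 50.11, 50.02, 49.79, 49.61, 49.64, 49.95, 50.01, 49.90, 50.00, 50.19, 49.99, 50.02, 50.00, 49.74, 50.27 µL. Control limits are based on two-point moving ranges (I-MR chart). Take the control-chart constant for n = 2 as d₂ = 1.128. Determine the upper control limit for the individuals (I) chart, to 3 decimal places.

X̄ = (49.42 + 50.11 + 50.02 + 49.79 + 49.61 + 49.64 + 49.95 + 50.01 + 49.90 + 50.00 + 50.19 + 49.99 + 50.02 + 50.00 + 49.74 + 50.27) / 16 = 49.9162
Moving ranges: 0.69, 0.09, 0.23, 0.18, 0.03, 0.31, 0.06, 0.11, 0.10, 0.19, 0.20, 0.03, 0.02, 0.26, 0.53; M̄R̄ = 3.0300 / 15 = 0.2020
UCL = X̄ + 3·M̄R̄/d₂ = 49.9162 + 3 × 0.2020 / 1.128 = 50.4535

50.453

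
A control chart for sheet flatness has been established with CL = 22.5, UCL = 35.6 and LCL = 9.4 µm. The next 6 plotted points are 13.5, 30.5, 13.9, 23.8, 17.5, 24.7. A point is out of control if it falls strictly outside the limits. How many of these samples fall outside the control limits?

All 6 points lie within [9.4, 35.6].

0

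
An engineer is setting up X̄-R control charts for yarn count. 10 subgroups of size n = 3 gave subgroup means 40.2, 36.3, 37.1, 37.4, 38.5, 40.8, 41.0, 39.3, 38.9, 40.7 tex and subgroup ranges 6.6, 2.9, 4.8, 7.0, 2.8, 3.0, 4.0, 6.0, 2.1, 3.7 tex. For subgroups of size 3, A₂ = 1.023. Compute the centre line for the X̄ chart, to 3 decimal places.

39.020

X̄̄ = (40.2 + 36.3 + 37.1 + 37.4 + 38.5 + 40.8 + 41.0 + 39.3 + 38.9 + 40.7) / 10 = 390.2000 / 10 = 39.0200
CL = X̄̄ = 39.0200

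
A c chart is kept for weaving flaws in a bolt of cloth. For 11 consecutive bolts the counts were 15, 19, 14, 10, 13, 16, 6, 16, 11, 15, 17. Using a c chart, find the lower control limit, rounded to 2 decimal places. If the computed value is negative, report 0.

2.67

c̄ = (15 + 19 + 14 + 10 + 13 + 16 + 6 + 16 + 11 + 15 + 17) / 11 = 152 / 11 = 13.8182
LCL = c̄ − 3√c̄ = 13.8182 − 3 × 3.7173 = 2.6663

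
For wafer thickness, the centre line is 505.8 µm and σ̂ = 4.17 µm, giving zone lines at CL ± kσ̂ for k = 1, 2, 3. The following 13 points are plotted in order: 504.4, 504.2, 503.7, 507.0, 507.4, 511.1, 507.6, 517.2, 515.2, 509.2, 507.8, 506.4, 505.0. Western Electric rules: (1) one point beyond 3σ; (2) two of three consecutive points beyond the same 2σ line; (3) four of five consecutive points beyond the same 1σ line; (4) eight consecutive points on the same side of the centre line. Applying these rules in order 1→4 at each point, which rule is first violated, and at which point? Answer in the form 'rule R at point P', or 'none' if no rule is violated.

Zone of each point (C = within 1σ̂, B = 1σ̂–2σ̂, A = 2σ̂–3σ̂, * = beyond 3σ̂; sign = side of CL): 1:-C, 2:-C, 3:-C, 4:+C, 5:+C, 6:+B, 7:+C, 8:+A, 9:+A, 10:+C, 11:+C, 12:+C, 13:-C
Rule 2 (two of three consecutive points beyond the same 2σ limit) is satisfied at point 9.

rule 2 at point 9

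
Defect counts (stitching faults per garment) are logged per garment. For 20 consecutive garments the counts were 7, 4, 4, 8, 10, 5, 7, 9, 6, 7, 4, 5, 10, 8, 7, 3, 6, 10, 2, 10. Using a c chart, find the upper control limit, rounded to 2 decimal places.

14.31

c̄ = (7 + 4 + 4 + 8 + 10 + 5 + 7 + 9 + 6 + 7 + 4 + 5 + 10 + 8 + 7 + 3 + 6 + 10 + 2 + 10) / 20 = 132 / 20 = 6.6000
UCL = c̄ + 3√c̄ = 6.6000 + 3 × √6.6000 = 6.6000 + 3 × 2.5690 = 14.3071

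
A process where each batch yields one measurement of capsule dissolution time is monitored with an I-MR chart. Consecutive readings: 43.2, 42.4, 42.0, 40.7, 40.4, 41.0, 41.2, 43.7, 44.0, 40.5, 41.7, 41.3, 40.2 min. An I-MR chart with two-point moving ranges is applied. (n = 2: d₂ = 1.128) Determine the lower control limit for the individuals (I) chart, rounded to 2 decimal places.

X̄ = (43.2 + 42.4 + 42.0 + 40.7 + 40.4 + 41.0 + 41.2 + 43.7 + 44.0 + 40.5 + 41.7 + 41.3 + 40.2) / 13 = 41.7154
Moving ranges: 0.8, 0.4, 1.3, 0.3, 0.6, 0.2, 2.5, 0.3, 3.5, 1.2, 0.4, 1.1; M̄R̄ = 12.6000 / 12 = 1.0500
LCL = X̄ − 3·M̄R̄/d₂ = 41.7154 − 3 × 1.0500 / 1.128 = 38.9228

38.92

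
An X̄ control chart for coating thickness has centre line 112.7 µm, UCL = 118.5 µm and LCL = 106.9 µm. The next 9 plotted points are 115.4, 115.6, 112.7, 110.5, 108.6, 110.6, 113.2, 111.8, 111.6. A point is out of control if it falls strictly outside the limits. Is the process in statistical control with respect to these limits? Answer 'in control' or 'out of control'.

All 9 points lie within [106.9, 118.5].

in control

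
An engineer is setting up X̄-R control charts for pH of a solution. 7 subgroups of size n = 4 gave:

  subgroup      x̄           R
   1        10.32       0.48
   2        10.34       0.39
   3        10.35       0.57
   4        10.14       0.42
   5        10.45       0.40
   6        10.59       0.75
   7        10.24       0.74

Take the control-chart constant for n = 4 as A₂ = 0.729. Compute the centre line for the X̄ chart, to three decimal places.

X̄̄ = (10.32 + 10.34 + 10.35 + 10.14 + 10.45 + 10.59 + 10.24) / 7 = 72.4300 / 7 = 10.3471
CL = X̄̄ = 10.3471

10.347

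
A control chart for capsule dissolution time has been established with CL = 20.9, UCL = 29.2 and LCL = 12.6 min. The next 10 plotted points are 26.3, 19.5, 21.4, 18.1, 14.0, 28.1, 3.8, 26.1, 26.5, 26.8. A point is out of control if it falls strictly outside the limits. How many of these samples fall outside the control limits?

1

Compare each point to [12.6, 29.2]: sample 7 = 3.8 < LCL.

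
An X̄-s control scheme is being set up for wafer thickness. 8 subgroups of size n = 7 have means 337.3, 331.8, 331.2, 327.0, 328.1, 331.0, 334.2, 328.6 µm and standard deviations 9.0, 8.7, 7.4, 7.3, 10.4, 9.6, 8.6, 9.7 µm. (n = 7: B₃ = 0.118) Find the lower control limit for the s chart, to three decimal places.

s̄ = (9.0 + 8.7 + 7.4 + 7.3 + 10.4 + 9.6 + 8.6 + 9.7) / 8 = 8.8375
LCL_s = B₃·s̄ = 0.118 × 8.8375 = 1.0428

1.043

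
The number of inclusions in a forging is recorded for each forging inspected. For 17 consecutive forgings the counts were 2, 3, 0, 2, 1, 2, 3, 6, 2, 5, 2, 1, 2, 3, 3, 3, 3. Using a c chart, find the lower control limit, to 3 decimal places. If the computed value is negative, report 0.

0.000

c̄ = (2 + 3 + 0 + 2 + 1 + 2 + 3 + 6 + 2 + 5 + 2 + 1 + 2 + 3 + 3 + 3 + 3) / 17 = 43 / 17 = 2.5294
LCL = c̄ − 3√c̄ = 2.5294 − 3 × 1.5904 = -2.2418 → 0 (cannot be negative)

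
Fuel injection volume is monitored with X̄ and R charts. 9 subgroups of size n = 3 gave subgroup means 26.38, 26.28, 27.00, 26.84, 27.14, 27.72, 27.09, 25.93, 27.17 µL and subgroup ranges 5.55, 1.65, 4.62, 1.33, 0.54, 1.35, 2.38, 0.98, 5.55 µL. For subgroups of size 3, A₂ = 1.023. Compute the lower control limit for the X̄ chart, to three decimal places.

24.117

X̄̄ = (26.38 + 26.28 + 27.00 + 26.84 + 27.14 + 27.72 + 27.09 + 25.93 + 27.17) / 9 = 241.5500 / 9 = 26.8389
R̄ = (5.55 + 1.65 + 4.62 + 1.33 + 0.54 + 1.35 + 2.38 + 0.98 + 5.55) / 9 = 23.9500 / 9 = 2.6611
LCL = X̄̄ − A₂·R̄ = 26.8389 − 1.023 × 2.6611 = 24.1166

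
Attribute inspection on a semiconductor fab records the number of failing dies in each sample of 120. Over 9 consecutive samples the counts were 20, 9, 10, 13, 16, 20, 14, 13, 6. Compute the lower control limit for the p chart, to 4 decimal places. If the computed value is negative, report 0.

0.0257

p̄ = Σdᵢ / (k·n) = 121 / (9 × 120) = 0.11204
LCL = p̄ − 3·√(p̄(1−p̄)/n) = 0.11204 − 3 × 0.02879 = 0.02566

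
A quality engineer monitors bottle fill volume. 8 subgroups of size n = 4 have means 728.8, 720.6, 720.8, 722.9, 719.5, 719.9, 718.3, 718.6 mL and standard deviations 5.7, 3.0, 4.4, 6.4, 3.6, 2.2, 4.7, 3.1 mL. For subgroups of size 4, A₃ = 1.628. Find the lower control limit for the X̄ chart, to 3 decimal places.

X̄̄ = (728.8 + 720.6 + 720.8 + 722.9 + 719.5 + 719.9 + 718.3 + 718.6) / 8 = 721.1750
s̄ = (5.7 + 3.0 + 4.4 + 6.4 + 3.6 + 2.2 + 4.7 + 3.1) / 8 = 4.1375
LCL = X̄̄ − A₃·s̄ = 721.1750 − 1.628 × 4.1375 = 714.4391

714.439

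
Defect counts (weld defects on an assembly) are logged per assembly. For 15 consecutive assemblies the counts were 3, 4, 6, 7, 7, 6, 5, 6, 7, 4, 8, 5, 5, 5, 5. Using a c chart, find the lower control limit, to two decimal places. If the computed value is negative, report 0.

c̄ = (3 + 4 + 6 + 7 + 7 + 6 + 5 + 6 + 7 + 4 + 8 + 5 + 5 + 5 + 5) / 15 = 83 / 15 = 5.5333
LCL = c̄ − 3√c̄ = 5.5333 − 3 × 2.3523 = -1.5236 → 0 (cannot be negative)

0.00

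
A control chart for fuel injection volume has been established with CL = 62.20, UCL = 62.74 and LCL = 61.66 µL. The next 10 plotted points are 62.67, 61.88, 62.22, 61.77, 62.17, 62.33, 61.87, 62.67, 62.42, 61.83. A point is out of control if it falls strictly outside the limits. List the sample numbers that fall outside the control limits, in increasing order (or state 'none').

none

All 10 points lie within [61.66, 62.74].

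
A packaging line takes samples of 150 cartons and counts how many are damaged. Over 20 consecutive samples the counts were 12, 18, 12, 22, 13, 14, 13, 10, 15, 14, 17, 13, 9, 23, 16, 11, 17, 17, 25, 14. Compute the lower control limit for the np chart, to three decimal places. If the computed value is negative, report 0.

4.146

p̄ = Σdᵢ / (k·n) = 305 / (20 × 150) = 0.10167
LCL = np̄ − 3·√(np̄(1−p̄)) = 15.2500 − 3 × 3.7013 = 4.1461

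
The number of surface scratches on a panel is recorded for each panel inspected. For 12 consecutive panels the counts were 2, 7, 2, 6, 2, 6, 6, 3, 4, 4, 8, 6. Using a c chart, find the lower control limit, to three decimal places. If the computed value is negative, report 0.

c̄ = (2 + 7 + 2 + 6 + 2 + 6 + 6 + 3 + 4 + 4 + 8 + 6) / 12 = 56 / 12 = 4.6667
LCL = c̄ − 3√c̄ = 4.6667 − 3 × 2.1602 = -1.8141 → 0 (cannot be negative)

0.000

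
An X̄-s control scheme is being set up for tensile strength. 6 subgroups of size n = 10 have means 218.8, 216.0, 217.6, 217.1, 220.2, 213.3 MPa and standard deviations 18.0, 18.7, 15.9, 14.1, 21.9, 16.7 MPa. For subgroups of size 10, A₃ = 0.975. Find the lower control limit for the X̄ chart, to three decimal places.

200.055

X̄̄ = (218.8 + 216.0 + 217.6 + 217.1 + 220.2 + 213.3) / 6 = 217.1667
s̄ = (18.0 + 18.7 + 15.9 + 14.1 + 21.9 + 16.7) / 6 = 17.5500
LCL = X̄̄ − A₃·s̄ = 217.1667 − 0.975 × 17.5500 = 200.0554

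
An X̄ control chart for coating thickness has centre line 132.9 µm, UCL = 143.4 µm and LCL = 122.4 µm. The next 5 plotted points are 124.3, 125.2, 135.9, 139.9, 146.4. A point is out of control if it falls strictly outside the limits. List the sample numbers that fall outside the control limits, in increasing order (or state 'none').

5

Compare each point to [122.4, 143.4]: sample 5 = 146.4 > UCL.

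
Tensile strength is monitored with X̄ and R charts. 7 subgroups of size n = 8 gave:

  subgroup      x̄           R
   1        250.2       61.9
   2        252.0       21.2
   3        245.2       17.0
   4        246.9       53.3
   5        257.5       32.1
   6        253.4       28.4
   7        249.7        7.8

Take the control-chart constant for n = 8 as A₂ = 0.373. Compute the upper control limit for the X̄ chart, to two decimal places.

X̄̄ = (250.2 + 252.0 + 245.2 + 246.9 + 257.5 + 253.4 + 249.7) / 7 = 1754.9000 / 7 = 250.7000
R̄ = (61.9 + 21.2 + 17.0 + 53.3 + 32.1 + 28.4 + 7.8) / 7 = 221.7000 / 7 = 31.6714
UCL = X̄̄ + A₂·R̄ = 250.7000 + 0.373 × 31.6714 = 262.5134

262.51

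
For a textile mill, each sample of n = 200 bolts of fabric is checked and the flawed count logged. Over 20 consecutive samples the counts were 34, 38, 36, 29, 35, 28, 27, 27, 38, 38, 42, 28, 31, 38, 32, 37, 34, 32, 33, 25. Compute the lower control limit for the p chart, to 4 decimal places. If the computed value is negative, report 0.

p̄ = Σdᵢ / (k·n) = 662 / (20 × 200) = 0.16550
LCL = p̄ − 3·√(p̄(1−p̄)/n) = 0.16550 − 3 × 0.02628 = 0.08667

0.0867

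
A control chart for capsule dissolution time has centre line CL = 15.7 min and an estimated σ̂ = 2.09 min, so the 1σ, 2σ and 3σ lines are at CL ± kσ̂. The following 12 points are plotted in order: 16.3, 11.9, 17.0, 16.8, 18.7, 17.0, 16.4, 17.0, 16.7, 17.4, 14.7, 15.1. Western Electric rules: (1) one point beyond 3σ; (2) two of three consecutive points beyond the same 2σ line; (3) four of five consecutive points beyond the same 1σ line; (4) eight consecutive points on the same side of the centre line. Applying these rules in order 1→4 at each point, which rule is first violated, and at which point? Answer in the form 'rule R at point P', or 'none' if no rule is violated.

Zone of each point (C = within 1σ̂, B = 1σ̂–2σ̂, A = 2σ̂–3σ̂, * = beyond 3σ̂; sign = side of CL): 1:+C, 2:-B, 3:+C, 4:+C, 5:+B, 6:+C, 7:+C, 8:+C, 9:+C, 10:+C, 11:-C, 12:-C
Rule 4 (eight consecutive points on the same side of the centre line) is satisfied at point 10.

rule 4 at point 10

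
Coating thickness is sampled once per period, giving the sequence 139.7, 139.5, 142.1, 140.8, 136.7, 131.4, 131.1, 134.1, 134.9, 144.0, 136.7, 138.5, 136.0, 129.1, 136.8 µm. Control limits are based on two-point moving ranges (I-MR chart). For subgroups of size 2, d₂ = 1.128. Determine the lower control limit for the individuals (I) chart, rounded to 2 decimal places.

126.71

X̄ = (139.7 + 139.5 + 142.1 + 140.8 + 136.7 + 131.4 + 131.1 + 134.1 + 134.9 + 144.0 + 136.7 + 138.5 + 136.0 + 129.1 + 136.8) / 15 = 136.7600
Moving ranges: 0.2, 2.6, 1.3, 4.1, 5.3, 0.3, 3.0, 0.8, 9.1, 7.3, 1.8, 2.5, 6.9, 7.7; M̄R̄ = 52.9000 / 14 = 3.7786
LCL = X̄ − 3·M̄R̄/d₂ = 136.7600 − 3 × 3.7786 / 1.128 = 126.7106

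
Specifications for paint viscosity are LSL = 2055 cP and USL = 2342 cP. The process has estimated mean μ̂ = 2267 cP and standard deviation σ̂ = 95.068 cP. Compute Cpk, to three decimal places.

0.263

Cpu = (USL − μ̂) / (3σ̂) = (2342 − 2267) / (3 × 95.068) = 0.2630; Cpl = (μ̂ − LSL) / (3σ̂) = (2267 − 2055) / (3 × 95.068) = 0.7433; Cpk = min(Cpu, Cpl) = 0.2630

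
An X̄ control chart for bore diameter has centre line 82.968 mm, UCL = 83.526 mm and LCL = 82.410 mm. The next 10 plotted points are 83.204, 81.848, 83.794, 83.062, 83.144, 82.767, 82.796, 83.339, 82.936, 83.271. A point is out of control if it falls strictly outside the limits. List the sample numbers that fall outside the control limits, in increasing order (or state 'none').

2, 3

Compare each point to [82.410, 83.526]: sample 2 = 81.848 < LCL; sample 3 = 83.794 > UCL.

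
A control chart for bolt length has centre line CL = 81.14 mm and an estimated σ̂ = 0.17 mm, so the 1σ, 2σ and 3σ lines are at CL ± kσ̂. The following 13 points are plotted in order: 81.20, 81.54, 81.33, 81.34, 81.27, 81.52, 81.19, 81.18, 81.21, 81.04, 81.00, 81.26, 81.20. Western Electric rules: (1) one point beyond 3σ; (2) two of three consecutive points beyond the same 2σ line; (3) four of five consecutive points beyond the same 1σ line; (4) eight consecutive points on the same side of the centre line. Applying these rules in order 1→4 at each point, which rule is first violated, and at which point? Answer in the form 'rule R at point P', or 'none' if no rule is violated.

rule 3 at point 6

Zone of each point (C = within 1σ̂, B = 1σ̂–2σ̂, A = 2σ̂–3σ̂, * = beyond 3σ̂; sign = side of CL): 1:+C, 2:+A, 3:+B, 4:+B, 5:+C, 6:+A, 7:+C, 8:+C, 9:+C, 10:-C, 11:-C, 12:+C, 13:+C
Rule 3 (four of five consecutive points beyond the same 1σ limit) is satisfied at point 6.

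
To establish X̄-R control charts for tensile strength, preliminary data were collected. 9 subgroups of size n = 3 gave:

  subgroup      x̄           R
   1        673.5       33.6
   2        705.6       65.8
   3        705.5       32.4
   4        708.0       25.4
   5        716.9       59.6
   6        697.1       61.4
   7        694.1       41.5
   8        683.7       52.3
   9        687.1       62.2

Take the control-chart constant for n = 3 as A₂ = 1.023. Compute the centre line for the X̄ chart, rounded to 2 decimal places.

696.83

X̄̄ = (673.5 + 705.6 + 705.5 + 708.0 + 716.9 + 697.1 + 694.1 + 683.7 + 687.1) / 9 = 6271.5000 / 9 = 696.8333
CL = X̄̄ = 696.8333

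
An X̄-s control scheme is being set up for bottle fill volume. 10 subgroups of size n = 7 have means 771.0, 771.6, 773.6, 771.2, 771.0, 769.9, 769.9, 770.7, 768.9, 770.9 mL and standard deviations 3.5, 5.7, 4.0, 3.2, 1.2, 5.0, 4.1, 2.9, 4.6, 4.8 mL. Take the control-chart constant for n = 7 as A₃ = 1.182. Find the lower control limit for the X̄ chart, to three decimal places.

766.260

X̄̄ = (771.0 + 771.6 + 773.6 + 771.2 + 771.0 + 769.9 + 769.9 + 770.7 + 768.9 + 770.9) / 10 = 770.8700
s̄ = (3.5 + 5.7 + 4.0 + 3.2 + 1.2 + 5.0 + 4.1 + 2.9 + 4.6 + 4.8) / 10 = 3.9000
LCL = X̄̄ − A₃·s̄ = 770.8700 − 1.182 × 3.9000 = 766.2602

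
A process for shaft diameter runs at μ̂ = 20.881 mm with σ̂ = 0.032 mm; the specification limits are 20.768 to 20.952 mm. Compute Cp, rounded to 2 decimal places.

0.96

Cp = (USL − LSL) / (6σ̂) = (20.952 − 20.768) / (6 × 0.032) = 0.1840 / 0.1920 = 0.9583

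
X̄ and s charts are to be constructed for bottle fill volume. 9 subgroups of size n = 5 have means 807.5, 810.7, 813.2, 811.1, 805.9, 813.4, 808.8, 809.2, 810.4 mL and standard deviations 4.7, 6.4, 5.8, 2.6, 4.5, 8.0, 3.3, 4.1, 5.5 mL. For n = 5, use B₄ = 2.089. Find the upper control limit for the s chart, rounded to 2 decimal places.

s̄ = (4.7 + 6.4 + 5.8 + 2.6 + 4.5 + 8.0 + 3.3 + 4.1 + 5.5) / 9 = 4.9889
UCL_s = B₄·s̄ = 2.089 × 4.9889 = 10.4218

10.42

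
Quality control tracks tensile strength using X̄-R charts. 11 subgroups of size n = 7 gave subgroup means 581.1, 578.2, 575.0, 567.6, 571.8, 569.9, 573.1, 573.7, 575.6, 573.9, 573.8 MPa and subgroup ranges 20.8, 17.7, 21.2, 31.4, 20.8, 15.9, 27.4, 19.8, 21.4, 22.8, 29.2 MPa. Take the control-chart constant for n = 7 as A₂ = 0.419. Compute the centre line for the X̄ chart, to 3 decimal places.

573.973

X̄̄ = (581.1 + 578.2 + 575.0 + 567.6 + 571.8 + 569.9 + 573.1 + 573.7 + 575.6 + 573.9 + 573.8) / 11 = 6313.7000 / 11 = 573.9727
CL = X̄̄ = 573.9727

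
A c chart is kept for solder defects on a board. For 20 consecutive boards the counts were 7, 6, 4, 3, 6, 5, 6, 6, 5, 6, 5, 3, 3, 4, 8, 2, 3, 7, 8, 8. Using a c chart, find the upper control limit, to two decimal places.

c̄ = (7 + 6 + 4 + 3 + 6 + 5 + 6 + 6 + 5 + 6 + 5 + 3 + 3 + 4 + 8 + 2 + 3 + 7 + 8 + 8) / 20 = 105 / 20 = 5.2500
UCL = c̄ + 3√c̄ = 5.2500 + 3 × √5.2500 = 5.2500 + 3 × 2.2913 = 12.1239

12.12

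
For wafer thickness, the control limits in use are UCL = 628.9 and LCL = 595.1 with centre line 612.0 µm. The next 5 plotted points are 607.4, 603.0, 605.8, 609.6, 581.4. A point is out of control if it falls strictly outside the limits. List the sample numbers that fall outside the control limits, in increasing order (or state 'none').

5

Compare each point to [595.1, 628.9]: sample 5 = 581.4 < LCL.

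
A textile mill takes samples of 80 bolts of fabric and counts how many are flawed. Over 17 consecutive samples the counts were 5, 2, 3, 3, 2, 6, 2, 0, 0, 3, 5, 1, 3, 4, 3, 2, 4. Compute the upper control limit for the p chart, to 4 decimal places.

p̄ = Σdᵢ / (k·n) = 48 / (17 × 80) = 0.03529
UCL = p̄ + 3·√(p̄(1−p̄)/n) = 0.03529 + 3 × √(0.03529×0.96471/80) = 0.03529 + 3 × 0.02063 = 0.09718

0.0972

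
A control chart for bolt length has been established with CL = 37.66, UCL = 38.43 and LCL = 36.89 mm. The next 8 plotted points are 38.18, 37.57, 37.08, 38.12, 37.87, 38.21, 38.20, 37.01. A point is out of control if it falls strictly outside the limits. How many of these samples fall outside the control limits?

0

All 8 points lie within [36.89, 38.43].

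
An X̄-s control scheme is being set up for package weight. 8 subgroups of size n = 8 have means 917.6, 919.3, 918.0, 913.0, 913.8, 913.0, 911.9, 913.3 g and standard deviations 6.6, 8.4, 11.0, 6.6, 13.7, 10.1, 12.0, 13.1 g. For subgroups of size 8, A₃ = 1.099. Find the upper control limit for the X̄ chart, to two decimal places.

926.18

X̄̄ = (917.6 + 919.3 + 918.0 + 913.0 + 913.8 + 913.0 + 911.9 + 913.3) / 8 = 914.9875
s̄ = (6.6 + 8.4 + 11.0 + 6.6 + 13.7 + 10.1 + 12.0 + 13.1) / 8 = 10.1875
UCL = X̄̄ + A₃·s̄ = 914.9875 + 1.099 × 10.1875 = 926.1836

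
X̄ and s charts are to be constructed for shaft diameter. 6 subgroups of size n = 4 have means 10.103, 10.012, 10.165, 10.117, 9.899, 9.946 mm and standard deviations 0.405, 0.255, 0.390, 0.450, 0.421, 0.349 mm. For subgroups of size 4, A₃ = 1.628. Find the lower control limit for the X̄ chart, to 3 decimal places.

X̄̄ = (10.103 + 10.012 + 10.165 + 10.117 + 9.899 + 9.946) / 6 = 10.0403
s̄ = (0.405 + 0.255 + 0.390 + 0.450 + 0.421 + 0.349) / 6 = 0.3783
LCL = X̄̄ − A₃·s̄ = 10.0403 − 1.628 × 0.3783 = 9.4244

9.424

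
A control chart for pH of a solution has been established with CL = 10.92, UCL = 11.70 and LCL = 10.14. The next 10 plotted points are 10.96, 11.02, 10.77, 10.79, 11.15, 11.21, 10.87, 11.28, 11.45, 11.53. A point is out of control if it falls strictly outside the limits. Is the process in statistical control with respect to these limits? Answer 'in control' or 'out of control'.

All 10 points lie within [10.14, 11.70].

in control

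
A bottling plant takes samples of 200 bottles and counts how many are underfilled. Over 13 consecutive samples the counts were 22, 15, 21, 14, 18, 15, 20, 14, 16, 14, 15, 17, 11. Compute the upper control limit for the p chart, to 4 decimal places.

p̄ = Σdᵢ / (k·n) = 212 / (13 × 200) = 0.08154
UCL = p̄ + 3·√(p̄(1−p̄)/n) = 0.08154 + 3 × √(0.08154×0.91846/200) = 0.08154 + 3 × 0.01935 = 0.13959

0.1396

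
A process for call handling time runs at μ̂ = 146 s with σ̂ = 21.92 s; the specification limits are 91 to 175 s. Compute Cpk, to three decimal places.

0.441

Cpu = (USL − μ̂) / (3σ̂) = (175 − 146) / (3 × 21.92) = 0.4410; Cpl = (μ̂ − LSL) / (3σ̂) = (146 − 91) / (3 × 21.92) = 0.8364; Cpk = min(Cpu, Cpl) = 0.4410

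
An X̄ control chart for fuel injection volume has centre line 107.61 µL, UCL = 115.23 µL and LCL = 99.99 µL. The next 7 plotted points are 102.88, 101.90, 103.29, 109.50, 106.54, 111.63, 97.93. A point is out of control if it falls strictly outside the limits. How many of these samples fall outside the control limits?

1

Compare each point to [99.99, 115.23]: sample 7 = 97.93 < LCL.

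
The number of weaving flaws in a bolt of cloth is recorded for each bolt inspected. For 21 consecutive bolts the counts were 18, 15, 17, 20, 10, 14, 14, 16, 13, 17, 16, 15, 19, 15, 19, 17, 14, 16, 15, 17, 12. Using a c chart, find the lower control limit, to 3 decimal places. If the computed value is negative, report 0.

c̄ = (18 + 15 + 17 + 20 + 10 + 14 + 14 + 16 + 13 + 17 + 16 + 15 + 19 + 15 + 19 + 17 + 14 + 16 + 15 + 17 + 12) / 21 = 329 / 21 = 15.6667
LCL = c̄ − 3√c̄ = 15.6667 − 3 × 3.9581 = 3.7923

3.792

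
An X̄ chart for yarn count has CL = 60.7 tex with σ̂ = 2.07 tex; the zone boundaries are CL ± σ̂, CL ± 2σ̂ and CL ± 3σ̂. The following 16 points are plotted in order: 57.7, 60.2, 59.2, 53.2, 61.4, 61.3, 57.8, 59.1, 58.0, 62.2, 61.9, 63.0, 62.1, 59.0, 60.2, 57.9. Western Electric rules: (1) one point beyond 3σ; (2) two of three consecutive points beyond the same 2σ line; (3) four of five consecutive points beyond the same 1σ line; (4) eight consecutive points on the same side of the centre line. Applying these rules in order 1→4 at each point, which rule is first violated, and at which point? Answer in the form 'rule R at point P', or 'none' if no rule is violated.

Zone of each point (C = within 1σ̂, B = 1σ̂–2σ̂, A = 2σ̂–3σ̂, * = beyond 3σ̂; sign = side of CL): 1:-B, 2:-C, 3:-C, 4:-*, 5:+C, 6:+C, 7:-B, 8:-C, 9:-B, 10:+C, 11:+C, 12:+B, 13:+C, 14:-C, 15:-C, 16:-B
Rule 1 (one point beyond the 3σ limits) is satisfied at point 4.

rule 1 at point 4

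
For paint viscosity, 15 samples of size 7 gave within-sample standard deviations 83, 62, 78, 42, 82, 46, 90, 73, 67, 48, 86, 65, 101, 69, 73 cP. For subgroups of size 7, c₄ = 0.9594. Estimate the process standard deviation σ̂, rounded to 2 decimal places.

74.00

s̄ = (83 + 62 + 78 + 42 + 82 + 46 + 90 + 73 + 67 + 48 + 86 + 65 + 101 + 69 + 73) / 15 = 71.0000
σ̂ = s̄ / c₄ = 71.0000 / 0.9594 = 74.0046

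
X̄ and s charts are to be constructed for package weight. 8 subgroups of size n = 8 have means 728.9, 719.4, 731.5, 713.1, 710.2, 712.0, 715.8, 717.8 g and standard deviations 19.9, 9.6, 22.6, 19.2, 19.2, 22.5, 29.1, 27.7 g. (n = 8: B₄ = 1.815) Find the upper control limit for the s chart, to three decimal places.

38.523

s̄ = (19.9 + 9.6 + 22.6 + 19.2 + 19.2 + 22.5 + 29.1 + 27.7) / 8 = 21.2250
UCL_s = B₄·s̄ = 1.815 × 21.2250 = 38.5234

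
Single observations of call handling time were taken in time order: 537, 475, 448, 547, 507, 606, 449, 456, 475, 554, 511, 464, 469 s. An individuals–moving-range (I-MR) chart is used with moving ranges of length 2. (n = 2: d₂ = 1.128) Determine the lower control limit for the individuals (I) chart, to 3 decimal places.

X̄ = (537 + 475 + 448 + 547 + 507 + 606 + 449 + 456 + 475 + 554 + 511 + 464 + 469) / 13 = 499.8462
Moving ranges: 62, 27, 99, 40, 99, 157, 7, 19, 79, 43, 47, 5; M̄R̄ = 684.0000 / 12 = 57.0000
LCL = X̄ − 3·M̄R̄/d₂ = 499.8462 − 3 × 57.0000 / 1.128 = 348.2504

348.250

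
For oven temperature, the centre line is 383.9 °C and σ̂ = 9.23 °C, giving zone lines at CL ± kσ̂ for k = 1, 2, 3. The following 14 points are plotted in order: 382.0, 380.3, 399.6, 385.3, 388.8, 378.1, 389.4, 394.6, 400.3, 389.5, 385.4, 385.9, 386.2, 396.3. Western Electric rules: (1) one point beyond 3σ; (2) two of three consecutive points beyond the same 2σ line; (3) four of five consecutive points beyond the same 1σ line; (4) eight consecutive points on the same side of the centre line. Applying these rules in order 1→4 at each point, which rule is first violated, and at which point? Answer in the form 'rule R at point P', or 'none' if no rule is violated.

Zone of each point (C = within 1σ̂, B = 1σ̂–2σ̂, A = 2σ̂–3σ̂, * = beyond 3σ̂; sign = side of CL): 1:-C, 2:-C, 3:+B, 4:+C, 5:+C, 6:-C, 7:+C, 8:+B, 9:+B, 10:+C, 11:+C, 12:+C, 13:+C, 14:+B
Rule 4 (eight consecutive points on the same side of the centre line) is satisfied at point 14.

rule 4 at point 14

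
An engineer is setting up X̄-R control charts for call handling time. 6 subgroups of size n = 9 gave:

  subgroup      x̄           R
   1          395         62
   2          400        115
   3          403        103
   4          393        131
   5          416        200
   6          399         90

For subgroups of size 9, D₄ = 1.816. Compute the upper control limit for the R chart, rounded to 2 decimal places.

R̄ = (62 + 115 + 103 + 131 + 200 + 90) / 6 = 701.0000 / 6 = 116.8333
UCL_R = D₄·R̄ = 1.816 × 116.8333 = 212.1693

212.17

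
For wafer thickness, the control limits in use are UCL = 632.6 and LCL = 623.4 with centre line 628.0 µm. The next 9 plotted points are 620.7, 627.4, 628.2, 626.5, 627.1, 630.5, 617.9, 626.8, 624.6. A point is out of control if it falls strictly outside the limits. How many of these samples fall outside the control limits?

2

Compare each point to [623.4, 632.6]: sample 1 = 620.7 < LCL; sample 7 = 617.9 < LCL.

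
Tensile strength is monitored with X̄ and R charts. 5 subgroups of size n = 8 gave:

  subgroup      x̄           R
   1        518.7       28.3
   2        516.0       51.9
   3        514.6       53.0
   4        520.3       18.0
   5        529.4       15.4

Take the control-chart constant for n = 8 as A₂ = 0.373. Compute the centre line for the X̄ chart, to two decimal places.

X̄̄ = (518.7 + 516.0 + 514.6 + 520.3 + 529.4) / 5 = 2599.0000 / 5 = 519.8000
CL = X̄̄ = 519.8000

519.80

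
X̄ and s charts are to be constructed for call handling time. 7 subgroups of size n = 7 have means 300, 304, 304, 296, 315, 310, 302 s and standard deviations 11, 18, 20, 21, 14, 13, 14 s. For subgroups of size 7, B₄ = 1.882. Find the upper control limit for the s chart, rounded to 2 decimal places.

s̄ = (11 + 18 + 20 + 21 + 14 + 13 + 14) / 7 = 15.8571
UCL_s = B₄·s̄ = 1.882 × 15.8571 = 29.8431

29.84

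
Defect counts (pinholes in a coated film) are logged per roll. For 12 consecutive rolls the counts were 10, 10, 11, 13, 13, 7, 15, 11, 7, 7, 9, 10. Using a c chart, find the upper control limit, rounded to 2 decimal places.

c̄ = (10 + 10 + 11 + 13 + 13 + 7 + 15 + 11 + 7 + 7 + 9 + 10) / 12 = 123 / 12 = 10.2500
UCL = c̄ + 3√c̄ = 10.2500 + 3 × √10.2500 = 10.2500 + 3 × 3.2016 = 19.8547

19.85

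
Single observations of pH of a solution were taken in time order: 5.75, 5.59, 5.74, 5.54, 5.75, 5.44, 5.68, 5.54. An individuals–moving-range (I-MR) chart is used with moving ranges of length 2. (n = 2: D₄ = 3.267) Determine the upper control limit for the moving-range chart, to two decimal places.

Moving ranges: 0.16, 0.15, 0.20, 0.21, 0.31, 0.24, 0.14; M̄R̄ = 1.4100 / 7 = 0.2014
UCL_MR = D₄·M̄R̄ = 3.267 × 0.2014 = 0.6581

0.66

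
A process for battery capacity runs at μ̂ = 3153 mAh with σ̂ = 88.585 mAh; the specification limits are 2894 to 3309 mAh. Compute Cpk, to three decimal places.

0.587

Cpu = (USL − μ̂) / (3σ̂) = (3309 − 3153) / (3 × 88.585) = 0.5870; Cpl = (μ̂ − LSL) / (3σ̂) = (3153 − 2894) / (3 × 88.585) = 0.9746; Cpk = min(Cpu, Cpl) = 0.5870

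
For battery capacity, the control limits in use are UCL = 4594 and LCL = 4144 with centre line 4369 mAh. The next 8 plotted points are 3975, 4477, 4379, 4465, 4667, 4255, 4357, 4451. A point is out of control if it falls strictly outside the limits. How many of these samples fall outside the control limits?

2

Compare each point to [4144, 4594]: sample 1 = 3975 < LCL; sample 5 = 4667 > UCL.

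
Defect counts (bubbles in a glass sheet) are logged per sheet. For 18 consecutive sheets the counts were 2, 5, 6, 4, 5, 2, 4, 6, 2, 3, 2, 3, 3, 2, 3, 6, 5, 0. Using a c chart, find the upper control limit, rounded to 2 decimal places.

9.11

c̄ = (2 + 5 + 6 + 4 + 5 + 2 + 4 + 6 + 2 + 3 + 2 + 3 + 3 + 2 + 3 + 6 + 5 + 0) / 18 = 63 / 18 = 3.5000
UCL = c̄ + 3√c̄ = 3.5000 + 3 × √3.5000 = 3.5000 + 3 × 1.8708 = 9.1125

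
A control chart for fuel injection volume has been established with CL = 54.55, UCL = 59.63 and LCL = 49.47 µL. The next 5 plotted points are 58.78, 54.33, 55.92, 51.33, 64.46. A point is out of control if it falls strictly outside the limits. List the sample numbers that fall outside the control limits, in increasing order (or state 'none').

Compare each point to [49.47, 59.63]: sample 5 = 64.46 > UCL.

5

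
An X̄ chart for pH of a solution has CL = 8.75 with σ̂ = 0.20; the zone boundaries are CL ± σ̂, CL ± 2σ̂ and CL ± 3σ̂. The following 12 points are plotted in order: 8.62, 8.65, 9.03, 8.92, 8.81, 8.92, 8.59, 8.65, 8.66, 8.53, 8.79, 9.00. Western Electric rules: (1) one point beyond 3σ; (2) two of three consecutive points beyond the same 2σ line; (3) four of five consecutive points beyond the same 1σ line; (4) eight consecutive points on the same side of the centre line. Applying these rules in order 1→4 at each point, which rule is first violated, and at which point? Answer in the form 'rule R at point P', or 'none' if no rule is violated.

none

Zone of each point (C = within 1σ̂, B = 1σ̂–2σ̂, A = 2σ̂–3σ̂, * = beyond 3σ̂; sign = side of CL): 1:-C, 2:-C, 3:+B, 4:+C, 5:+C, 6:+C, 7:-C, 8:-C, 9:-C, 10:-B, 11:+C, 12:+B
No rule fires across all 12 points.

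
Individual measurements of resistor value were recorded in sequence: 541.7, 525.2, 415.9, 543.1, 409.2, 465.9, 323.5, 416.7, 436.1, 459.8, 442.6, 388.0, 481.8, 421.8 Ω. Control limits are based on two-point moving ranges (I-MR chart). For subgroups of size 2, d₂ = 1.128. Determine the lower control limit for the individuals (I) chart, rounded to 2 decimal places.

254.03

X̄ = (541.7 + 525.2 + 415.9 + 543.1 + 409.2 + 465.9 + 323.5 + 416.7 + 436.1 + 459.8 + 442.6 + 388.0 + 481.8 + 421.8) / 14 = 447.9500
Moving ranges: 16.5, 109.3, 127.2, 133.9, 56.7, 142.4, 93.2, 19.4, 23.7, 17.2, 54.6, 93.8, 60.0; M̄R̄ = 947.9000 / 13 = 72.9154
LCL = X̄ − 3·M̄R̄/d₂ = 447.9500 − 3 × 72.9154 / 1.128 = 254.0261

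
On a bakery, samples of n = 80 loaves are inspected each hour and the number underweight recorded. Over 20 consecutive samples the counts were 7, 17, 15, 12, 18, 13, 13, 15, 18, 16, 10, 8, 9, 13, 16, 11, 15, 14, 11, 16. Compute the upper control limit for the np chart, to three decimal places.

p̄ = Σdᵢ / (k·n) = 267 / (20 × 80) = 0.16687
UCL = np̄ + 3·√(np̄(1−p̄)) = 13.3500 + 3 × √(13.3500×0.83313) = 13.3500 + 3 × 3.3350 = 23.3550

23.355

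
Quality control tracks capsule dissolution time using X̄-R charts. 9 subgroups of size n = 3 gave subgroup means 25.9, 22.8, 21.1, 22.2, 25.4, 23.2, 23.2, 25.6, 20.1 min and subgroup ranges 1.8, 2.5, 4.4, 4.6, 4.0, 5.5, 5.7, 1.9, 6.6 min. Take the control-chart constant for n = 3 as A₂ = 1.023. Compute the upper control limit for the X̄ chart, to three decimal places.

X̄̄ = (25.9 + 22.8 + 21.1 + 22.2 + 25.4 + 23.2 + 23.2 + 25.6 + 20.1) / 9 = 209.5000 / 9 = 23.2778
R̄ = (1.8 + 2.5 + 4.4 + 4.6 + 4.0 + 5.5 + 5.7 + 1.9 + 6.6) / 9 = 37.0000 / 9 = 4.1111
UCL = X̄̄ + A₂·R̄ = 23.2778 + 1.023 × 4.1111 = 27.4834

27.483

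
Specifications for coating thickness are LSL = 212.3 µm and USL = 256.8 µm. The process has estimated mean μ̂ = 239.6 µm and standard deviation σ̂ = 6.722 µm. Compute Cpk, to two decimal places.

Cpu = (USL − μ̂) / (3σ̂) = (256.8 − 239.6) / (3 × 6.722) = 0.8529; Cpl = (μ̂ − LSL) / (3σ̂) = (239.6 − 212.3) / (3 × 6.722) = 1.3538; Cpk = min(Cpu, Cpl) = 0.8529

0.85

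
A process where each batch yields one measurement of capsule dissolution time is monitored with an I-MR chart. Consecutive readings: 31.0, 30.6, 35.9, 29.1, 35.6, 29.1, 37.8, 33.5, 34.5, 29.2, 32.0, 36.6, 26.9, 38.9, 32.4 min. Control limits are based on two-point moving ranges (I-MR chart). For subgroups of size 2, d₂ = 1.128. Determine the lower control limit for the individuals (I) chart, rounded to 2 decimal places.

17.60

X̄ = (31.0 + 30.6 + 35.9 + 29.1 + 35.6 + 29.1 + 37.8 + 33.5 + 34.5 + 29.2 + 32.0 + 36.6 + 26.9 + 38.9 + 32.4) / 15 = 32.8733
Moving ranges: 0.4, 5.3, 6.8, 6.5, 6.5, 8.7, 4.3, 1.0, 5.3, 2.8, 4.6, 9.7, 12.0, 6.5; M̄R̄ = 80.4000 / 14 = 5.7429
LCL = X̄ − 3·M̄R̄/d₂ = 32.8733 − 3 × 5.7429 / 1.128 = 17.5998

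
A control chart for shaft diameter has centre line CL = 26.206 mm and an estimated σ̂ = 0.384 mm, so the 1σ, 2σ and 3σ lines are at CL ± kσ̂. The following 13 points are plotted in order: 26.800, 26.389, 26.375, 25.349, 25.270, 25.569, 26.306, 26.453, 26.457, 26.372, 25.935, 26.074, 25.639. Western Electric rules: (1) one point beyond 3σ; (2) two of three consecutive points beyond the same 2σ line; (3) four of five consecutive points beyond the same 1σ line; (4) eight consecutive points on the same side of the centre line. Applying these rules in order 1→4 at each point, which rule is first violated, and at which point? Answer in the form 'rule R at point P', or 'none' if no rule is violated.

rule 2 at point 5

Zone of each point (C = within 1σ̂, B = 1σ̂–2σ̂, A = 2σ̂–3σ̂, * = beyond 3σ̂; sign = side of CL): 1:+B, 2:+C, 3:+C, 4:-A, 5:-A, 6:-B, 7:+C, 8:+C, 9:+C, 10:+C, 11:-C, 12:-C, 13:-B
Rule 2 (two of three consecutive points beyond the same 2σ limit) is satisfied at point 5.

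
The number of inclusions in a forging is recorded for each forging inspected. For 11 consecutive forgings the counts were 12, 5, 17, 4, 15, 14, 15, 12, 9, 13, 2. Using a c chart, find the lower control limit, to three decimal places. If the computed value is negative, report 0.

c̄ = (12 + 5 + 17 + 4 + 15 + 14 + 15 + 12 + 9 + 13 + 2) / 11 = 118 / 11 = 10.7273
LCL = c̄ − 3√c̄ = 10.7273 − 3 × 3.2753 = 0.9015

0.902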